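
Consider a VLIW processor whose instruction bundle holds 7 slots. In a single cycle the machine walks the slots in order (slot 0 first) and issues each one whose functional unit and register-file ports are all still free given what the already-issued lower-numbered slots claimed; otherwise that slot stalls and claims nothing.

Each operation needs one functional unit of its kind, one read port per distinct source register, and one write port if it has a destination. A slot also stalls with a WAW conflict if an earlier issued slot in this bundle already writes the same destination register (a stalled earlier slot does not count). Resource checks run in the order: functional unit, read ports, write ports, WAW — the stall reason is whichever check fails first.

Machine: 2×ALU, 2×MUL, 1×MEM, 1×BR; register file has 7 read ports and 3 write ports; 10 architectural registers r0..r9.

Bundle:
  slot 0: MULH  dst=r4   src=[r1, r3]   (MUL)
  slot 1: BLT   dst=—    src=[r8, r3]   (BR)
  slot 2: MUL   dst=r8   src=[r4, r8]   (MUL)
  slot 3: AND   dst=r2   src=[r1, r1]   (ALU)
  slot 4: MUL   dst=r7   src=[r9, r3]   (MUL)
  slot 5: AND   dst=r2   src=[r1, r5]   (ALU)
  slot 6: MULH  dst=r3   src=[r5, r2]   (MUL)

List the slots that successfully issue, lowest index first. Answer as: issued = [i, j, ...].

slot 0 (MUL): ISSUE — free A2,Mu1,Ld1,B1 rp5 wp2
slot 1 (BR): ISSUE — free A2,Mu1,Ld1,B0 rp3 wp2
slot 2 (MUL): ISSUE — free A2,Mu0,Ld1,B0 rp1 wp1
slot 3 (ALU): ISSUE — free A1,Mu0,Ld1,B0 rp0 wp0
slot 4 (MUL): stall FU — free A1,Mu0,Ld1,B0 rp0 wp0
slot 5 (ALU): stall RD_PORT — free A1,Mu0,Ld1,B0 rp0 wp0
slot 6 (MUL): stall FU — free A1,Mu0,Ld1,B0 rp0 wp0

issued = [0, 1, 2, 3]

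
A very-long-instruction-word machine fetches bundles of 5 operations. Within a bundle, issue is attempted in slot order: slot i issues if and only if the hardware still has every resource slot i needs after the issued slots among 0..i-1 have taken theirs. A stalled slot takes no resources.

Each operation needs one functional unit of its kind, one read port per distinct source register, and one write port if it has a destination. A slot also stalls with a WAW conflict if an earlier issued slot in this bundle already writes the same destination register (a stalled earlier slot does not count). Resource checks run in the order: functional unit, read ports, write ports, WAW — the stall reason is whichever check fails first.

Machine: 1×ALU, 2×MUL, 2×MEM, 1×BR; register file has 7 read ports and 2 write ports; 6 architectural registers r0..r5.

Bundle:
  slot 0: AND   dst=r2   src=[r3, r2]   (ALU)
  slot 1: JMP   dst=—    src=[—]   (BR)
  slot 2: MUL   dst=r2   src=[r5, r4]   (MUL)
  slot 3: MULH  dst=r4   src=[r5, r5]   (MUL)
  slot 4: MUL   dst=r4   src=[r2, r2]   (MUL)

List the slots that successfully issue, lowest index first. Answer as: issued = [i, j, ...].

[0] ALU needs rd=2 wr=1: ok; after: ALU=0 MUL=2 MEM=2 BR=1, R=5, W=1
[1] BR needs rd=0 wr=0: ok; after: ALU=0 MUL=2 MEM=2 BR=0, R=5, W=1
[2] MUL needs rd=2 wr=1: WAW; after: ALU=0 MUL=2 MEM=2 BR=0, R=5, W=1
[3] MUL needs rd=1 wr=1: ok; after: ALU=0 MUL=1 MEM=2 BR=0, R=4, W=0
[4] MUL needs rd=1 wr=1: WR_PORT; after: ALU=0 MUL=1 MEM=2 BR=0, R=4, W=0

issued = [0, 1, 3]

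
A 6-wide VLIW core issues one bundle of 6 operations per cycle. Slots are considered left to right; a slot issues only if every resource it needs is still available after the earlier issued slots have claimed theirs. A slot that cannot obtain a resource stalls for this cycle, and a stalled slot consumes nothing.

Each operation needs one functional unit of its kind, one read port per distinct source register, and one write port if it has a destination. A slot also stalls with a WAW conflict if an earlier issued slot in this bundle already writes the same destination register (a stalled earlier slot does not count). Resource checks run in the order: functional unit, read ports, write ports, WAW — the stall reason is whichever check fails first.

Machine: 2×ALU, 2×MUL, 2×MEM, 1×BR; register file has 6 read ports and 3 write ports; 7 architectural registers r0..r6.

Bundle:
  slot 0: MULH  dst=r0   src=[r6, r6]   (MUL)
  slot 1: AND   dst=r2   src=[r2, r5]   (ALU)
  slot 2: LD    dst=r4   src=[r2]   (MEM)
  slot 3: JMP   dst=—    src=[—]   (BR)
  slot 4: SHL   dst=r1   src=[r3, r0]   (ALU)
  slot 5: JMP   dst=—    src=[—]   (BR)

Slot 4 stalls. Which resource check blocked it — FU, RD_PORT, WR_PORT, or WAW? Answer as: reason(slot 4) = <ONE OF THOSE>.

reason(slot 4) = WR_PORT

slot 0 (MUL): ISSUE — free A2,Mu1,Ld2,B1 rp5 wp2
slot 1 (ALU): ISSUE — free A1,Mu1,Ld2,B1 rp3 wp1
slot 2 (MEM): ISSUE — free A1,Mu1,Ld1,B1 rp2 wp0
slot 3 (BR): ISSUE — free A1,Mu1,Ld1,B0 rp2 wp0
slot 4 (ALU): stall WR_PORT — free A1,Mu1,Ld1,B0 rp2 wp0
slot 5 (BR): stall FU — free A1,Mu1,Ld1,B0 rp2 wp0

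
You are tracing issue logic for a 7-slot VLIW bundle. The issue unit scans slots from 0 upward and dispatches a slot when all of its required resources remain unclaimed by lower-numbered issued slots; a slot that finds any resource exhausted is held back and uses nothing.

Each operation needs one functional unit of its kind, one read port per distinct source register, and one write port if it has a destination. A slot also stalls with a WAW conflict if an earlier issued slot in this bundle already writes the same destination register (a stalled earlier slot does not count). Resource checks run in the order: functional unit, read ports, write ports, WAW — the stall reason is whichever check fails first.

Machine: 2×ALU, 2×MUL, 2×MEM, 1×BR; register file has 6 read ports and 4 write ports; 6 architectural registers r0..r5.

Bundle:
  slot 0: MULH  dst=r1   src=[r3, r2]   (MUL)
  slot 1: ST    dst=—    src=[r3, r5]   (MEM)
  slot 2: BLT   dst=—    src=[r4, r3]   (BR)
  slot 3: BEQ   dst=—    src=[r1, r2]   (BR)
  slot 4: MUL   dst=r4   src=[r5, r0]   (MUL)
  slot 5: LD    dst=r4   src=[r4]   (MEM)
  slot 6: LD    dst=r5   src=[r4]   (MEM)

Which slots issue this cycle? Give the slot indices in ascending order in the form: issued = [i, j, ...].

slot 0 (MUL): ISSUE — free A2,Mu1,Ld2,B1 rp4 wp3
slot 1 (MEM): ISSUE — free A2,Mu1,Ld1,B1 rp2 wp3
slot 2 (BR): ISSUE — free A2,Mu1,Ld1,B0 rp0 wp3
slot 3 (BR): stall FU — free A2,Mu1,Ld1,B0 rp0 wp3
slot 4 (MUL): stall RD_PORT — free A2,Mu1,Ld1,B0 rp0 wp3
slot 5 (MEM): stall RD_PORT — free A2,Mu1,Ld1,B0 rp0 wp3
slot 6 (MEM): stall RD_PORT — free A2,Mu1,Ld1,B0 rp0 wp3

issued = [0, 1, 2]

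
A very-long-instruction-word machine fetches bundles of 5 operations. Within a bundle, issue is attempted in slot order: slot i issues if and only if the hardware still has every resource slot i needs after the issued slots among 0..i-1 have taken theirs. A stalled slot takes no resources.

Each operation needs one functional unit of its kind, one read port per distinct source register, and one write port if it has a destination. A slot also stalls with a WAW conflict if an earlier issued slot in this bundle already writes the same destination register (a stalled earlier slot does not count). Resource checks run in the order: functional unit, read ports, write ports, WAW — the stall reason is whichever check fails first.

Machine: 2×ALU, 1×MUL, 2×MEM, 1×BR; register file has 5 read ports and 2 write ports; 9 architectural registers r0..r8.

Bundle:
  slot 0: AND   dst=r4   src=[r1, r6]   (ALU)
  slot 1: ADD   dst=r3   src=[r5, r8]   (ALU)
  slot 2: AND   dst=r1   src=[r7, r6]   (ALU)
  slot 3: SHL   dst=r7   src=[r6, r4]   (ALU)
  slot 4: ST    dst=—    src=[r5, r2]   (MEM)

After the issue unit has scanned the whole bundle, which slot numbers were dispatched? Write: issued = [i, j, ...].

issued = [0, 1]

[0] ALU needs rd=2 wr=1: ok; after: ALU=1 MUL=1 MEM=2 BR=1, R=3, W=1
[1] ALU needs rd=2 wr=1: ok; after: ALU=0 MUL=1 MEM=2 BR=1, R=1, W=0
[2] ALU needs rd=2 wr=1: FU; after: ALU=0 MUL=1 MEM=2 BR=1, R=1, W=0
[3] ALU needs rd=2 wr=1: FU; after: ALU=0 MUL=1 MEM=2 BR=1, R=1, W=0
[4] MEM needs rd=2 wr=0: RD_PORT; after: ALU=0 MUL=1 MEM=2 BR=1, R=1, W=0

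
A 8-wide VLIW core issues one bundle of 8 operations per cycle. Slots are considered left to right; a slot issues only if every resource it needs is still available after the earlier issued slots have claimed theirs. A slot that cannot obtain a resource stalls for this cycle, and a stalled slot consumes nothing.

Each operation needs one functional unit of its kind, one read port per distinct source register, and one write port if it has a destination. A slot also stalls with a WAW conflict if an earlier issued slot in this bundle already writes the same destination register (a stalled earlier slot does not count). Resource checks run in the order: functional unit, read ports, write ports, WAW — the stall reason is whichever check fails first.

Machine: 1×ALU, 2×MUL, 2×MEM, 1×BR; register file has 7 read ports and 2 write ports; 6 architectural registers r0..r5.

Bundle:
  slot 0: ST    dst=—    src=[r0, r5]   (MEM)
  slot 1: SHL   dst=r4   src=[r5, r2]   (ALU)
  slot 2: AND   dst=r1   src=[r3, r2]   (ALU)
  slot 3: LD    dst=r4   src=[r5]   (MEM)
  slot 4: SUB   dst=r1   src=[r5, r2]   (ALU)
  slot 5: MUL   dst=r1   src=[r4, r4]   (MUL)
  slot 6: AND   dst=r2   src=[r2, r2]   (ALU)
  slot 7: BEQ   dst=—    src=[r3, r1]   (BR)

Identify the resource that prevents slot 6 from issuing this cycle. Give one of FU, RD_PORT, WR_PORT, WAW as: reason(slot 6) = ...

reason(slot 6) = FU

[0] MEM needs rd=2 wr=0: ok; after: ALU=1 MUL=2 MEM=1 BR=1, R=5, W=2
[1] ALU needs rd=2 wr=1: ok; after: ALU=0 MUL=2 MEM=1 BR=1, R=3, W=1
[2] ALU needs rd=2 wr=1: FU; after: ALU=0 MUL=2 MEM=1 BR=1, R=3, W=1
[3] MEM needs rd=1 wr=1: WAW; after: ALU=0 MUL=2 MEM=1 BR=1, R=3, W=1
[4] ALU needs rd=2 wr=1: FU; after: ALU=0 MUL=2 MEM=1 BR=1, R=3, W=1
[5] MUL needs rd=1 wr=1: ok; after: ALU=0 MUL=1 MEM=1 BR=1, R=2, W=0
[6] ALU needs rd=1 wr=1: FU; after: ALU=0 MUL=1 MEM=1 BR=1, R=2, W=0
[7] BR needs rd=2 wr=0: ok; after: ALU=0 MUL=1 MEM=1 BR=0, R=0, W=0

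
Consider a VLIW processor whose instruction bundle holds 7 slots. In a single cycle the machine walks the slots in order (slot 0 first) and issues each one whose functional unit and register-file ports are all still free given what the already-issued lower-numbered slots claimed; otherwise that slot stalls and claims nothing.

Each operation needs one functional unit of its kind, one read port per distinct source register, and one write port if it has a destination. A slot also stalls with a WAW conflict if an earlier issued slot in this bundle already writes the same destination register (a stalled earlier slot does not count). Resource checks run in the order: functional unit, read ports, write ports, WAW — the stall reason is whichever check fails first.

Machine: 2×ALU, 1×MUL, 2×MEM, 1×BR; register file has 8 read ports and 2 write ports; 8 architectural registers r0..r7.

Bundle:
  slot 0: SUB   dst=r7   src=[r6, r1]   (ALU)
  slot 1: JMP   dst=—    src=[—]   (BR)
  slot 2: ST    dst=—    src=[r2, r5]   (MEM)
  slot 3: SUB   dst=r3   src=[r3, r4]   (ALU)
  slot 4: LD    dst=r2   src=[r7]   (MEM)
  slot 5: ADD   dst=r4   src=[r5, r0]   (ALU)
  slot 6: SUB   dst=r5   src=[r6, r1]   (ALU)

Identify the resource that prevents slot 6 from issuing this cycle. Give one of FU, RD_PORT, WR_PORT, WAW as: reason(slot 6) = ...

reason(slot 6) = FU

  0. ALU→r7 ⇒ go  {1A/1Mu/2Ld/1B | 6r 1w}
  1. BR ⇒ go  {1A/1Mu/2Ld/0B | 6r 1w}
  2. MEM ⇒ go  {1A/1Mu/1Ld/0B | 4r 1w}
  3. ALU→r3 ⇒ go  {0A/1Mu/1Ld/0B | 2r 0w}
  4. MEM→r2 ⇒ no(WR_PORT)  {0A/1Mu/1Ld/0B | 2r 0w}
  5. ALU→r4 ⇒ no(FU)  {0A/1Mu/1Ld/0B | 2r 0w}
  6. ALU→r5 ⇒ no(FU)  {0A/1Mu/1Ld/0B | 2r 0w}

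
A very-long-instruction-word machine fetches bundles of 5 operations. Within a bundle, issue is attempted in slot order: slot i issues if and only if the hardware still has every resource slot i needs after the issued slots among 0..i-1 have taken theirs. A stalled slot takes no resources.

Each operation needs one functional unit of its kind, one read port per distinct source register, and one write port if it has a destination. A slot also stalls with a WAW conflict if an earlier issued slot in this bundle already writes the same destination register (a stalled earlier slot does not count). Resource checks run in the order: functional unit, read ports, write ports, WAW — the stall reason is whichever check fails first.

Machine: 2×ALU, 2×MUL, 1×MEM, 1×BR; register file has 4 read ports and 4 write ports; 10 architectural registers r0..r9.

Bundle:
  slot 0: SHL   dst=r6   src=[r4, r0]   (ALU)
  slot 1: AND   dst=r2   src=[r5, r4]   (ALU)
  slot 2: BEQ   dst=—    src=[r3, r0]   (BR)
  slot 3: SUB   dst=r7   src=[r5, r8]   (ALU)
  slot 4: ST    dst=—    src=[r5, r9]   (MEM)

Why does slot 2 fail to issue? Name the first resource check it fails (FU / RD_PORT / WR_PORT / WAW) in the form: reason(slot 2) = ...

reason(slot 2) = RD_PORT

(0) want 1×ALU +2rd +1wr — yes → AL1|MU2|ME1|BR1|rd2|wr3
(1) want 1×ALU +2rd +1wr — yes → AL0|MU2|ME1|BR1|rd0|wr2
(2) want 1×BR +2rd +0wr — RD_PORT → AL0|MU2|ME1|BR1|rd0|wr2
(3) want 1×ALU +2rd +1wr — FU → AL0|MU2|ME1|BR1|rd0|wr2
(4) want 1×MEM +2rd +0wr — RD_PORT → AL0|MU2|ME1|BR1|rd0|wr2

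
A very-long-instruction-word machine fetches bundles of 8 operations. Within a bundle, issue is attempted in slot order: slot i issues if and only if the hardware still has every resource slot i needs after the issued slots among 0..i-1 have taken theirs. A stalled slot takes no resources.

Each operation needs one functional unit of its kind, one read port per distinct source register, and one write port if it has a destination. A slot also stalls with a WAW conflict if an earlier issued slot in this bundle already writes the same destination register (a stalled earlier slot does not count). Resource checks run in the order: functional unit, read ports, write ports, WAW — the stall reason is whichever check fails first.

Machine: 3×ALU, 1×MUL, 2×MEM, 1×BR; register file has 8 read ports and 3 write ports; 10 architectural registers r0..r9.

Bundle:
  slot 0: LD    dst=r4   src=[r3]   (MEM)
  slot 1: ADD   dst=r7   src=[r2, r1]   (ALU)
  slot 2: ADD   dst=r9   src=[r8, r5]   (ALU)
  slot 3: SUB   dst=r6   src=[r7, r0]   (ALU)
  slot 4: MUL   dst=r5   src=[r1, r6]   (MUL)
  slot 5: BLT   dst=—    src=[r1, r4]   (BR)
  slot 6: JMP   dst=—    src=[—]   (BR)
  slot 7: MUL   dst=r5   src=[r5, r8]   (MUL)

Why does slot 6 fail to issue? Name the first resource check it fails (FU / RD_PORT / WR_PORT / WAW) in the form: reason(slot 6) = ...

(0) want 1×MEM +1rd +1wr — yes → AL3|MU1|ME1|BR1|rd7|wr2
(1) want 1×ALU +2rd +1wr — yes → AL2|MU1|ME1|BR1|rd5|wr1
(2) want 1×ALU +2rd +1wr — yes → AL1|MU1|ME1|BR1|rd3|wr0
(3) want 1×ALU +2rd +1wr — WR_PORT → AL1|MU1|ME1|BR1|rd3|wr0
(4) want 1×MUL +2rd +1wr — WR_PORT → AL1|MU1|ME1|BR1|rd3|wr0
(5) want 1×BR +2rd +0wr — yes → AL1|MU1|ME1|BR0|rd1|wr0
(6) want 1×BR +0rd +0wr — FU → AL1|MU1|ME1|BR0|rd1|wr0
(7) want 1×MUL +2rd +1wr — RD_PORT → AL1|MU1|ME1|BR0|rd1|wr0

reason(slot 6) = FU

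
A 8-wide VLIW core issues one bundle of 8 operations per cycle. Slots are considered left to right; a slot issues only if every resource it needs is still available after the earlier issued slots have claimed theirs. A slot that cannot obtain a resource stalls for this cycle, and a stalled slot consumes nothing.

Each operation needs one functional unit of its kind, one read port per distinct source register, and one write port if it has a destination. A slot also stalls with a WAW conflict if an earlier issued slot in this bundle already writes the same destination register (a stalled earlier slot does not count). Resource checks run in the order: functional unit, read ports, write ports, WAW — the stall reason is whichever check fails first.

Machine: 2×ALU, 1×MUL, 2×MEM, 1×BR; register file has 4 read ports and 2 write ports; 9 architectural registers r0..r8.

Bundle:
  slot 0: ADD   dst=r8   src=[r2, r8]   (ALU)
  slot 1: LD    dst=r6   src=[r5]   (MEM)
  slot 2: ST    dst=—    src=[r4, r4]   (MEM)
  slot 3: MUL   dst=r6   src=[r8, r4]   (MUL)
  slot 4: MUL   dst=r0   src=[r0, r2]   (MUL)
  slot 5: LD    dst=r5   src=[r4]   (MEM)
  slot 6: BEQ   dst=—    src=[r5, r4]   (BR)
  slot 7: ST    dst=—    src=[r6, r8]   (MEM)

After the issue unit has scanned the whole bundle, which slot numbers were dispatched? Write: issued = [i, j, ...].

slot 0 (ALU): ISSUE — free A1,Mu1,Ld2,B1 rp2 wp1
slot 1 (MEM): ISSUE — free A1,Mu1,Ld1,B1 rp1 wp0
slot 2 (MEM): ISSUE — free A1,Mu1,Ld0,B1 rp0 wp0
slot 3 (MUL): stall RD_PORT — free A1,Mu1,Ld0,B1 rp0 wp0
slot 4 (MUL): stall RD_PORT — free A1,Mu1,Ld0,B1 rp0 wp0
slot 5 (MEM): stall FU — free A1,Mu1,Ld0,B1 rp0 wp0
slot 6 (BR): stall RD_PORT — free A1,Mu1,Ld0,B1 rp0 wp0
slot 7 (MEM): stall FU — free A1,Mu1,Ld0,B1 rp0 wp0

issued = [0, 1, 2]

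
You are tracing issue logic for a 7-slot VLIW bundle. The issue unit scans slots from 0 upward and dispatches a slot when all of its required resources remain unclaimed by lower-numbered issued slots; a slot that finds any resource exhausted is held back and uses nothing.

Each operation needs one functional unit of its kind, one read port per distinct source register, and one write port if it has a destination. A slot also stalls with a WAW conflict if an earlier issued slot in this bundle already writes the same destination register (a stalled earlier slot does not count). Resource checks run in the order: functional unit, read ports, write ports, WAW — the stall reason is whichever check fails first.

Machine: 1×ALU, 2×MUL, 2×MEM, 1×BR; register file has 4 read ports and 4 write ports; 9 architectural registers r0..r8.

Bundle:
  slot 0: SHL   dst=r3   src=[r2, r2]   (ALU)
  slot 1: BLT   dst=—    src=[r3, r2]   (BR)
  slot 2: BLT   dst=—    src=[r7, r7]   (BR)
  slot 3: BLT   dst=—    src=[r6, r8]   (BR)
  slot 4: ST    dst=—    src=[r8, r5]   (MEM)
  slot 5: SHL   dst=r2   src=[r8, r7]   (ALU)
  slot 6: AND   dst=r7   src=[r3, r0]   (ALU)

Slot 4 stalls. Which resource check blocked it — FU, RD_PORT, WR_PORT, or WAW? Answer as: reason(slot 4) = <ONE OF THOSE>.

  0. ALU→r3 ⇒ go  {0A/2Mu/2Ld/1B | 3r 3w}
  1. BR ⇒ go  {0A/2Mu/2Ld/0B | 1r 3w}
  2. BR ⇒ no(FU)  {0A/2Mu/2Ld/0B | 1r 3w}
  3. BR ⇒ no(FU)  {0A/2Mu/2Ld/0B | 1r 3w}
  4. MEM ⇒ no(RD_PORT)  {0A/2Mu/2Ld/0B | 1r 3w}
  5. ALU→r2 ⇒ no(FU)  {0A/2Mu/2Ld/0B | 1r 3w}
  6. ALU→r7 ⇒ no(FU)  {0A/2Mu/2Ld/0B | 1r 3w}

reason(slot 4) = RD_PORT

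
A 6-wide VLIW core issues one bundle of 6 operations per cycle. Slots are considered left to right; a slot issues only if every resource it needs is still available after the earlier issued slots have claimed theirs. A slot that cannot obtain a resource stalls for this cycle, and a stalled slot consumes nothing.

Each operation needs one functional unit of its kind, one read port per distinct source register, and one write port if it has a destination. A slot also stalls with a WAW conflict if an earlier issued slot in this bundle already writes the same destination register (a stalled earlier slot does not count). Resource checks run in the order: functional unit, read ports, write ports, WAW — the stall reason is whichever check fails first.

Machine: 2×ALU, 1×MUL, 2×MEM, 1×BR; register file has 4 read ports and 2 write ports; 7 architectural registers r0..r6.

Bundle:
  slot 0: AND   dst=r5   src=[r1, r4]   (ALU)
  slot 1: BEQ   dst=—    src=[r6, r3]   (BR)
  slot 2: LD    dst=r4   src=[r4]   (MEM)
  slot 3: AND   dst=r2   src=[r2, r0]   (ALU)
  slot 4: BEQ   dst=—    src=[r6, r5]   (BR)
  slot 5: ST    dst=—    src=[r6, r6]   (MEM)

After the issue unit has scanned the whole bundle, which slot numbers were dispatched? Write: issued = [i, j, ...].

issued = [0, 1]

#0 ALU src=r1,r4 dispatched  <A:1 Mu:1 Ld:2 B:1 rd:2 wr:1>
#1 BR src=r6,r3 dispatched  <A:1 Mu:1 Ld:2 B:0 rd:0 wr:1>
#2 MEM src=r4 held:RD_PORT  <A:1 Mu:1 Ld:2 B:0 rd:0 wr:1>
#3 ALU src=r2,r0 held:RD_PORT  <A:1 Mu:1 Ld:2 B:0 rd:0 wr:1>
#4 BR src=r6,r5 held:FU  <A:1 Mu:1 Ld:2 B:0 rd:0 wr:1>
#5 MEM src=r6,r6 held:RD_PORT  <A:1 Mu:1 Ld:2 B:0 rd:0 wr:1>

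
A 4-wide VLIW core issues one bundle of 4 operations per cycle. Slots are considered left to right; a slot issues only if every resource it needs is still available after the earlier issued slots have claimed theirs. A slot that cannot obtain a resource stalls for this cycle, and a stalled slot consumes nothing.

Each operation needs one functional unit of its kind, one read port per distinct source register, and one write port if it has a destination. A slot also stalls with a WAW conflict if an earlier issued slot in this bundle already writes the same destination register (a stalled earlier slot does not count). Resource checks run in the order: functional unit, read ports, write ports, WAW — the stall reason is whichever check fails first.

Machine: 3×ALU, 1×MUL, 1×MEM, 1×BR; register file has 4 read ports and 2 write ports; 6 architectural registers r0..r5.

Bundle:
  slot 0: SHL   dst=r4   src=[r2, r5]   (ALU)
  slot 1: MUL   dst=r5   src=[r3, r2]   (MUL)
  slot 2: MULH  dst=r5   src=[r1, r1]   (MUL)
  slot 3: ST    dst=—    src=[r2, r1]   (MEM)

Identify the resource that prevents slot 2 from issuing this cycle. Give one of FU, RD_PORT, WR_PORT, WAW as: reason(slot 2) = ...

  0. ALU→r4 ⇒ go  {2A/1Mu/1Ld/1B | 2r 1w}
  1. MUL→r5 ⇒ go  {2A/0Mu/1Ld/1B | 0r 0w}
  2. MUL→r5 ⇒ no(FU)  {2A/0Mu/1Ld/1B | 0r 0w}
  3. MEM ⇒ no(RD_PORT)  {2A/0Mu/1Ld/1B | 0r 0w}

reason(slot 2) = FU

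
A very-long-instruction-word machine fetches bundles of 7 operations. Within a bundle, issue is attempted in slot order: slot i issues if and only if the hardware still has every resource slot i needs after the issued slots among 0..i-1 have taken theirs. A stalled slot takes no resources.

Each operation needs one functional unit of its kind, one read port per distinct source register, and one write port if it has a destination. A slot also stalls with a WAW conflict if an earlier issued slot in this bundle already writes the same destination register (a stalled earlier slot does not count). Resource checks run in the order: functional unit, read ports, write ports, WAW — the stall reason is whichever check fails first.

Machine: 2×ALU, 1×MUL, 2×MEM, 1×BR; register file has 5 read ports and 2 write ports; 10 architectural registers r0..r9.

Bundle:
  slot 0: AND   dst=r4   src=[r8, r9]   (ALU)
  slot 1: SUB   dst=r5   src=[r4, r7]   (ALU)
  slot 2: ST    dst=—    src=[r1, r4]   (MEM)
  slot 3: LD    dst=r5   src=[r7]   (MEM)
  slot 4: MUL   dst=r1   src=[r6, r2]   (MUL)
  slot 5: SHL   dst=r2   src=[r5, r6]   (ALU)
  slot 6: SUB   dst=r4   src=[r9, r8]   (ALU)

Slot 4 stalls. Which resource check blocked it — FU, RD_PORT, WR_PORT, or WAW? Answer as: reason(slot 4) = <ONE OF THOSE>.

reason(slot 4) = RD_PORT

[0] ALU needs rd=2 wr=1: ok; after: ALU=1 MUL=1 MEM=2 BR=1, R=3, W=1
[1] ALU needs rd=2 wr=1: ok; after: ALU=0 MUL=1 MEM=2 BR=1, R=1, W=0
[2] MEM needs rd=2 wr=0: RD_PORT; after: ALU=0 MUL=1 MEM=2 BR=1, R=1, W=0
[3] MEM needs rd=1 wr=1: WR_PORT; after: ALU=0 MUL=1 MEM=2 BR=1, R=1, W=0
[4] MUL needs rd=2 wr=1: RD_PORT; after: ALU=0 MUL=1 MEM=2 BR=1, R=1, W=0
[5] ALU needs rd=2 wr=1: FU; after: ALU=0 MUL=1 MEM=2 BR=1, R=1, W=0
[6] ALU needs rd=2 wr=1: FU; after: ALU=0 MUL=1 MEM=2 BR=1, R=1, W=0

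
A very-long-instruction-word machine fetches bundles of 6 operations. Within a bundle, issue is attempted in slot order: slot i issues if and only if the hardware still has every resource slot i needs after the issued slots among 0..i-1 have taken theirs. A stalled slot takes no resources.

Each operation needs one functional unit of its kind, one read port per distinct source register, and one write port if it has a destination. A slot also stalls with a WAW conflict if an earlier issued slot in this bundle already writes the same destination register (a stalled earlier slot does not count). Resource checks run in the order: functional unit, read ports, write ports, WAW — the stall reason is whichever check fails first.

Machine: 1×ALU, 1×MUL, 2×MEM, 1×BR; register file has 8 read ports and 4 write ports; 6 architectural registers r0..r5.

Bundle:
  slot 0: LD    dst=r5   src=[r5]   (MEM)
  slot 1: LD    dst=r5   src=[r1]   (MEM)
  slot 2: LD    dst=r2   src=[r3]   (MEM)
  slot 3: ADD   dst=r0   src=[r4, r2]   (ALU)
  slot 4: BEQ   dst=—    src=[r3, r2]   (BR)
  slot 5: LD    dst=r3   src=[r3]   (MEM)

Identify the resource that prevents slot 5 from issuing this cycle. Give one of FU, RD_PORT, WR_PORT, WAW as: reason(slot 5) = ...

reason(slot 5) = FU

#0 MEM src=r5 dispatched  <A:1 Mu:1 Ld:1 B:1 rd:7 wr:3>
#1 MEM src=r1 held:WAW  <A:1 Mu:1 Ld:1 B:1 rd:7 wr:3>
#2 MEM src=r3 dispatched  <A:1 Mu:1 Ld:0 B:1 rd:6 wr:2>
#3 ALU src=r4,r2 dispatched  <A:0 Mu:1 Ld:0 B:1 rd:4 wr:1>
#4 BR src=r3,r2 dispatched  <A:0 Mu:1 Ld:0 B:0 rd:2 wr:1>
#5 MEM src=r3 held:FU  <A:0 Mu:1 Ld:0 B:0 rd:2 wr:1>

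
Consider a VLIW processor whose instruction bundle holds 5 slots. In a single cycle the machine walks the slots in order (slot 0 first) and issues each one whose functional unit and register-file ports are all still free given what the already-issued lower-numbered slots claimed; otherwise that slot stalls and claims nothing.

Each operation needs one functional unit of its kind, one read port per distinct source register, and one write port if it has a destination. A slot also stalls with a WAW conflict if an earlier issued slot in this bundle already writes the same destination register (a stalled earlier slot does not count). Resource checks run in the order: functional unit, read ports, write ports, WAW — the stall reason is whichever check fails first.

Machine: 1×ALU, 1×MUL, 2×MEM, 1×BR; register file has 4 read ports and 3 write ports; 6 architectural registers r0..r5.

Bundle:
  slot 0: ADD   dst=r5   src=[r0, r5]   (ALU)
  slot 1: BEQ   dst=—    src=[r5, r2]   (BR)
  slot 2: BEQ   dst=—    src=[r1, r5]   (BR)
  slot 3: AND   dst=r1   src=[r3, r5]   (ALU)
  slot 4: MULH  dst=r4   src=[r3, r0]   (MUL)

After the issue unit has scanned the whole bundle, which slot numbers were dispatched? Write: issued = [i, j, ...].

issued = [0, 1]

(0) want 1×ALU +2rd +1wr — yes → AL0|MU1|ME2|BR1|rd2|wr2
(1) want 1×BR +2rd +0wr — yes → AL0|MU1|ME2|BR0|rd0|wr2
(2) want 1×BR +2rd +0wr — FU → AL0|MU1|ME2|BR0|rd0|wr2
(3) want 1×ALU +2rd +1wr — FU → AL0|MU1|ME2|BR0|rd0|wr2
(4) want 1×MUL +2rd +1wr — RD_PORT → AL0|MU1|ME2|BR0|rd0|wr2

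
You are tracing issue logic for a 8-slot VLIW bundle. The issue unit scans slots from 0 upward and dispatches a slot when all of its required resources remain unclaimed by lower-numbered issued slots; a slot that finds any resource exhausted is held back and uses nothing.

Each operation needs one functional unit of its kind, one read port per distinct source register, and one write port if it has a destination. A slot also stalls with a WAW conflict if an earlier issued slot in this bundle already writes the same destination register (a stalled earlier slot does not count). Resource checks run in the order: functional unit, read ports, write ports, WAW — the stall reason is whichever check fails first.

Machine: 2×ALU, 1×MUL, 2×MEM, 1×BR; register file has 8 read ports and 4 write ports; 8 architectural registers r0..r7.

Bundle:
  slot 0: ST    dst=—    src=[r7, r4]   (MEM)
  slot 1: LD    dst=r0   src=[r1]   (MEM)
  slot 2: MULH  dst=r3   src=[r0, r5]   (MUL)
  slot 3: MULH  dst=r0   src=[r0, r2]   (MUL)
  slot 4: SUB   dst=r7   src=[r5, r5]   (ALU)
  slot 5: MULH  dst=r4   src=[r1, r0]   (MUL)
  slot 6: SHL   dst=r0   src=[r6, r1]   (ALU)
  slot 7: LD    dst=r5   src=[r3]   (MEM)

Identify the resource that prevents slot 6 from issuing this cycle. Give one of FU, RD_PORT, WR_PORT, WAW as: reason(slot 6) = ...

[0] MEM needs rd=2 wr=0: ok; after: ALU=2 MUL=1 MEM=1 BR=1, R=6, W=4
[1] MEM needs rd=1 wr=1: ok; after: ALU=2 MUL=1 MEM=0 BR=1, R=5, W=3
[2] MUL needs rd=2 wr=1: ok; after: ALU=2 MUL=0 MEM=0 BR=1, R=3, W=2
[3] MUL needs rd=2 wr=1: FU; after: ALU=2 MUL=0 MEM=0 BR=1, R=3, W=2
[4] ALU needs rd=1 wr=1: ok; after: ALU=1 MUL=0 MEM=0 BR=1, R=2, W=1
[5] MUL needs rd=2 wr=1: FU; after: ALU=1 MUL=0 MEM=0 BR=1, R=2, W=1
[6] ALU needs rd=2 wr=1: WAW; after: ALU=1 MUL=0 MEM=0 BR=1, R=2, W=1
[7] MEM needs rd=1 wr=1: FU; after: ALU=1 MUL=0 MEM=0 BR=1, R=2, W=1

reason(slot 6) = WAW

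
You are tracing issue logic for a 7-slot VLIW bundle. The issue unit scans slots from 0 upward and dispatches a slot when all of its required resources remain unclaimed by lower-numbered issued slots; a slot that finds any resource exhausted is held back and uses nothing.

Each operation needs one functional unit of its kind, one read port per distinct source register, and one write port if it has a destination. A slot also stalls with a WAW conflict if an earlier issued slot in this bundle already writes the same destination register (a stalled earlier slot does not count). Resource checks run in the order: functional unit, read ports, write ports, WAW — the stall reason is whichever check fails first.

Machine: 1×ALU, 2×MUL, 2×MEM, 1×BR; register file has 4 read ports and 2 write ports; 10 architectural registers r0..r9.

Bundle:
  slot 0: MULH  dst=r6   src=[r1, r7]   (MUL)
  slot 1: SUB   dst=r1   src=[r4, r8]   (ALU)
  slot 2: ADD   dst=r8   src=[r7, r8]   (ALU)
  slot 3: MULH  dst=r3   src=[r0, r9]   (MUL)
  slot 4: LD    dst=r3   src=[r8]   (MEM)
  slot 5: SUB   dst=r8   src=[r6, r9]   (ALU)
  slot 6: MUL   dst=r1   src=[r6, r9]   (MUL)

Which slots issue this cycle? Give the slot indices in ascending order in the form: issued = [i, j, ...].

(0) want 1×MUL +2rd +1wr — yes → AL1|MU1|ME2|BR1|rd2|wr1
(1) want 1×ALU +2rd +1wr — yes → AL0|MU1|ME2|BR1|rd0|wr0
(2) want 1×ALU +2rd +1wr — FU → AL0|MU1|ME2|BR1|rd0|wr0
(3) want 1×MUL +2rd +1wr — RD_PORT → AL0|MU1|ME2|BR1|rd0|wr0
(4) want 1×MEM +1rd +1wr — RD_PORT → AL0|MU1|ME2|BR1|rd0|wr0
(5) want 1×ALU +2rd +1wr — FU → AL0|MU1|ME2|BR1|rd0|wr0
(6) want 1×MUL +2rd +1wr — RD_PORT → AL0|MU1|ME2|BR1|rd0|wr0

issued = [0, 1]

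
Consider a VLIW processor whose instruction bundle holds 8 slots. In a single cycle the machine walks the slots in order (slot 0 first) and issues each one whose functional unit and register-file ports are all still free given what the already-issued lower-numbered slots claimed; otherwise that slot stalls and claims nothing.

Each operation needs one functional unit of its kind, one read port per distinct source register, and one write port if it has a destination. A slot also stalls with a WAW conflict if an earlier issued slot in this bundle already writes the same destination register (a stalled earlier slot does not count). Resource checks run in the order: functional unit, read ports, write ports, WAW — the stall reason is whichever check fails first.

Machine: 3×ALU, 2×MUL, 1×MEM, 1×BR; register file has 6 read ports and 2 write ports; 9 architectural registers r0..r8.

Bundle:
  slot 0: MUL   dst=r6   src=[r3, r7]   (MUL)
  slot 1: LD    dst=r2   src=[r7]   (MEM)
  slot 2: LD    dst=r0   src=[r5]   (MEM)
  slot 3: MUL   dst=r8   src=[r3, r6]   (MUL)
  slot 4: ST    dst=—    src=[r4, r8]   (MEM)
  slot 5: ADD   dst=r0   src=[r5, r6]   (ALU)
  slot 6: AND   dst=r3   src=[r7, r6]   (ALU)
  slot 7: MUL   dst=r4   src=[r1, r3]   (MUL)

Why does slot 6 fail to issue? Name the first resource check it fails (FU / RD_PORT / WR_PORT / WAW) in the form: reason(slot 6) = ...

(0) want 1×MUL +2rd +1wr — yes → AL3|MU1|ME1|BR1|rd4|wr1
(1) want 1×MEM +1rd +1wr — yes → AL3|MU1|ME0|BR1|rd3|wr0
(2) want 1×MEM +1rd +1wr — FU → AL3|MU1|ME0|BR1|rd3|wr0
(3) want 1×MUL +2rd +1wr — WR_PORT → AL3|MU1|ME0|BR1|rd3|wr0
(4) want 1×MEM +2rd +0wr — FU → AL3|MU1|ME0|BR1|rd3|wr0
(5) want 1×ALU +2rd +1wr — WR_PORT → AL3|MU1|ME0|BR1|rd3|wr0
(6) want 1×ALU +2rd +1wr — WR_PORT → AL3|MU1|ME0|BR1|rd3|wr0
(7) want 1×MUL +2rd +1wr — WR_PORT → AL3|MU1|ME0|BR1|rd3|wr0

reason(slot 6) = WR_PORT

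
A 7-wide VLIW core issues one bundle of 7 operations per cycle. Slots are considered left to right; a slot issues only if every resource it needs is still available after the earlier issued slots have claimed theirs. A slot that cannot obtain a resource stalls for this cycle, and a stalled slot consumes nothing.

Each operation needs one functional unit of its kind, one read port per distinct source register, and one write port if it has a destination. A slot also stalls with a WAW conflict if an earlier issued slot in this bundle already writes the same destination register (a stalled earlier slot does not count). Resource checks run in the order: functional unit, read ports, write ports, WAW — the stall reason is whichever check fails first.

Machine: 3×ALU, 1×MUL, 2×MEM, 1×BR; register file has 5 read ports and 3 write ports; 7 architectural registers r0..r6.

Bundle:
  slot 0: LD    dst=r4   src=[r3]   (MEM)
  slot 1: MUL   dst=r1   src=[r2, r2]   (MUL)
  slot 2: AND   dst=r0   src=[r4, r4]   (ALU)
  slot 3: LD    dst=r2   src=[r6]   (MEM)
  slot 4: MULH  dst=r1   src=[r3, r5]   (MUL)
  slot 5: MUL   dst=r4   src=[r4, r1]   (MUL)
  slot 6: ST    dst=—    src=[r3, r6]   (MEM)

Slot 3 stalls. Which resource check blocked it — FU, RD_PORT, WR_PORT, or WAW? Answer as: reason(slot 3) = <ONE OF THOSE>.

reason(slot 3) = WR_PORT

  0. MEM→r4 ⇒ go  {3A/1Mu/1Ld/1B | 4r 2w}
  1. MUL→r1 ⇒ go  {3A/0Mu/1Ld/1B | 3r 1w}
  2. ALU→r0 ⇒ go  {2A/0Mu/1Ld/1B | 2r 0w}
  3. MEM→r2 ⇒ no(WR_PORT)  {2A/0Mu/1Ld/1B | 2r 0w}
  4. MUL→r1 ⇒ no(FU)  {2A/0Mu/1Ld/1B | 2r 0w}
  5. MUL→r4 ⇒ no(FU)  {2A/0Mu/1Ld/1B | 2r 0w}
  6. MEM ⇒ go  {2A/0Mu/0Ld/1B | 0r 0w}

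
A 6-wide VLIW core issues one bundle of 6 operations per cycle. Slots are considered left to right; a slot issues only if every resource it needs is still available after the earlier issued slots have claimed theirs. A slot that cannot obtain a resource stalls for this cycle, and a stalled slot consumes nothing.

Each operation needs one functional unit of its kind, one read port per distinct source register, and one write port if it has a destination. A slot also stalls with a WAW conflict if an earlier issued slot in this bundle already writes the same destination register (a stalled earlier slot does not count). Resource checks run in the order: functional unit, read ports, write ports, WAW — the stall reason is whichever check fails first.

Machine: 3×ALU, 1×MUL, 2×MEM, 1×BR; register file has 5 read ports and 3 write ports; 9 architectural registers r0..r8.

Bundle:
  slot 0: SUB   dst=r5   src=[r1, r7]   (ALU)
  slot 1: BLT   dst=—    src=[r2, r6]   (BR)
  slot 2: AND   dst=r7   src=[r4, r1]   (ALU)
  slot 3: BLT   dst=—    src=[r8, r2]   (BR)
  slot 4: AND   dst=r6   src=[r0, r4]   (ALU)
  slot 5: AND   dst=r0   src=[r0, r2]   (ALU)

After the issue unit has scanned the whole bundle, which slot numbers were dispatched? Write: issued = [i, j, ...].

issued = [0, 1]

[0] ALU needs rd=2 wr=1: ok; after: ALU=2 MUL=1 MEM=2 BR=1, R=3, W=2
[1] BR needs rd=2 wr=0: ok; after: ALU=2 MUL=1 MEM=2 BR=0, R=1, W=2
[2] ALU needs rd=2 wr=1: RD_PORT; after: ALU=2 MUL=1 MEM=2 BR=0, R=1, W=2
[3] BR needs rd=2 wr=0: FU; after: ALU=2 MUL=1 MEM=2 BR=0, R=1, W=2
[4] ALU needs rd=2 wr=1: RD_PORT; after: ALU=2 MUL=1 MEM=2 BR=0, R=1, W=2
[5] ALU needs rd=2 wr=1: RD_PORT; after: ALU=2 MUL=1 MEM=2 BR=0, R=1, W=2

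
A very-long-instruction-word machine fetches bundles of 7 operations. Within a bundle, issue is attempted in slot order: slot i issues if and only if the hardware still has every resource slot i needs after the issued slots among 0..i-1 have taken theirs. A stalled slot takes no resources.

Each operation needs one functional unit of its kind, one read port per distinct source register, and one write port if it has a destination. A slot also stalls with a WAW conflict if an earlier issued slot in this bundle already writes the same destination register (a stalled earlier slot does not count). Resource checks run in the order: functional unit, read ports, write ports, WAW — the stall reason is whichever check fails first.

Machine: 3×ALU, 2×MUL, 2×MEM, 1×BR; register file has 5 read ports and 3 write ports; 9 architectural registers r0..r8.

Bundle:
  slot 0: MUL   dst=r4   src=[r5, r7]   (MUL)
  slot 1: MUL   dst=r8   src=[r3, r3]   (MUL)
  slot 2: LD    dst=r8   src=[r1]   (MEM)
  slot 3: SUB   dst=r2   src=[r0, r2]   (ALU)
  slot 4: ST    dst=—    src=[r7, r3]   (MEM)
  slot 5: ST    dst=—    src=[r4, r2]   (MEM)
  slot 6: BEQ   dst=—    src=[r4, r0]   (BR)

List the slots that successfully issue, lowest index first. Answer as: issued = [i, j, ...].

(0) want 1×MUL +2rd +1wr — yes → AL3|MU1|ME2|BR1|rd3|wr2
(1) want 1×MUL +1rd +1wr — yes → AL3|MU0|ME2|BR1|rd2|wr1
(2) want 1×MEM +1rd +1wr — WAW → AL3|MU0|ME2|BR1|rd2|wr1
(3) want 1×ALU +2rd +1wr — yes → AL2|MU0|ME2|BR1|rd0|wr0
(4) want 1×MEM +2rd +0wr — RD_PORT → AL2|MU0|ME2|BR1|rd0|wr0
(5) want 1×MEM +2rd +0wr — RD_PORT → AL2|MU0|ME2|BR1|rd0|wr0
(6) want 1×BR +2rd +0wr — RD_PORT → AL2|MU0|ME2|BR1|rd0|wr0

issued = [0, 1, 3]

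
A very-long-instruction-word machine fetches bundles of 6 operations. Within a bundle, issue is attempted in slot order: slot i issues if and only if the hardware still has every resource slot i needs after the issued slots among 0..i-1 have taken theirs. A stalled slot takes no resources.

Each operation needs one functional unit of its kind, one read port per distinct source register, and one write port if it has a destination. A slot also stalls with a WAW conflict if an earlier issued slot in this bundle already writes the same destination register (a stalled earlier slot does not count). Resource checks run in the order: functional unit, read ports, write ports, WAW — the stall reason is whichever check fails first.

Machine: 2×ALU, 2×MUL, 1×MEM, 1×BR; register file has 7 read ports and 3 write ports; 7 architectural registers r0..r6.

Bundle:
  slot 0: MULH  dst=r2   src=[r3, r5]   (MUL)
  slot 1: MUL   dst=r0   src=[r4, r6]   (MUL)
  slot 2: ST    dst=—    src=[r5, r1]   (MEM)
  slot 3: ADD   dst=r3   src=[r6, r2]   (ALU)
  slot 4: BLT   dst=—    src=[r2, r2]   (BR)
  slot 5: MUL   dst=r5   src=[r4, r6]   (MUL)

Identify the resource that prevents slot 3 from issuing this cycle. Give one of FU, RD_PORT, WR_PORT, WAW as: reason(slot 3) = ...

reason(slot 3) = RD_PORT

(0) want 1×MUL +2rd +1wr — yes → AL2|MU1|ME1|BR1|rd5|wr2
(1) want 1×MUL +2rd +1wr — yes → AL2|MU0|ME1|BR1|rd3|wr1
(2) want 1×MEM +2rd +0wr — yes → AL2|MU0|ME0|BR1|rd1|wr1
(3) want 1×ALU +2rd +1wr — RD_PORT → AL2|MU0|ME0|BR1|rd1|wr1
(4) want 1×BR +1rd +0wr — yes → AL2|MU0|ME0|BR0|rd0|wr1
(5) want 1×MUL +2rd +1wr — FU → AL2|MU0|ME0|BR0|rd0|wr1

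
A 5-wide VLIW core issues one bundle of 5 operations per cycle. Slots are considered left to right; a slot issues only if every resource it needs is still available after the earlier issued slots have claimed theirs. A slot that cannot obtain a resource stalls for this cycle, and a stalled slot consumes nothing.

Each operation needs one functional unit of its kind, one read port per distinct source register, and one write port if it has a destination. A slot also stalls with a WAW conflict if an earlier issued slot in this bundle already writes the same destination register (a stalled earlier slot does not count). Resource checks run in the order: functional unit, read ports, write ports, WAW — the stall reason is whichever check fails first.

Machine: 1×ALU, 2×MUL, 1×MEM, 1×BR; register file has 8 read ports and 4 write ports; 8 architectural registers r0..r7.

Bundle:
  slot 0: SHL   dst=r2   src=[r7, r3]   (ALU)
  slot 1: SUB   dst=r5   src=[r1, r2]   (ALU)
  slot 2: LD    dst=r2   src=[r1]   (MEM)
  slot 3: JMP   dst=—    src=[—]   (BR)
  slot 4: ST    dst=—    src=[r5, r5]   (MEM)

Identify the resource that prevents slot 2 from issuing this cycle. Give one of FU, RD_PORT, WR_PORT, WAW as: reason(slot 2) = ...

(0) want 1×ALU +2rd +1wr — yes → AL0|MU2|ME1|BR1|rd6|wr3
(1) want 1×ALU +2rd +1wr — FU → AL0|MU2|ME1|BR1|rd6|wr3
(2) want 1×MEM +1rd +1wr — WAW → AL0|MU2|ME1|BR1|rd6|wr3
(3) want 1×BR +0rd +0wr — yes → AL0|MU2|ME1|BR0|rd6|wr3
(4) want 1×MEM +1rd +0wr — yes → AL0|MU2|ME0|BR0|rd5|wr3

reason(slot 2) = WAW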